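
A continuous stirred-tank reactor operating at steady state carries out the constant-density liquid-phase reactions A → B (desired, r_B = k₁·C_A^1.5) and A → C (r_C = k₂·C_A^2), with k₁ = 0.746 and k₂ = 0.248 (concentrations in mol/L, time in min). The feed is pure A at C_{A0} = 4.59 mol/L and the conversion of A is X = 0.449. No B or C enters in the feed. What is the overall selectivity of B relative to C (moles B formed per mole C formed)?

1.89

Exit C_A = C_{A0}(1−X) = 4.59×0.551 = 2.529 mol/L.
In a CSTR the entire volume is at exit conditions, so r_B = 0.746×2.529^1.5 = 3.000 and r_C = 0.248×2.529^2 = 1.586.
Overall selectivity = C_B/C_C = r_Bτ/(r_Cτ) = r_B/r_C = 1.89.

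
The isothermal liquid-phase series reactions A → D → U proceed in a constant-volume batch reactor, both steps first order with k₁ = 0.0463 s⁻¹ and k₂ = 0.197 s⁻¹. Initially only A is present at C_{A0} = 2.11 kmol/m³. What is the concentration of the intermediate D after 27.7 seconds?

0.177 kmol/m³

For first-order series with pure A initially, C_D(t) = k₁C_{A0}/(k₂−k₁)·(e^(−k₁t) − e^(−k₂t)).
e^(−k₁t) = e^(−0.0463×27.7) = e^(−1.283) = 0.2773; e^(−k₂t) = e^(−5.457) = 0.004267.
C_D = 0.0463×2.11/(0.197−0.0463) × (0.2773−0.004267) = 0.6483×0.2731 = 0.1770 kmol/m³.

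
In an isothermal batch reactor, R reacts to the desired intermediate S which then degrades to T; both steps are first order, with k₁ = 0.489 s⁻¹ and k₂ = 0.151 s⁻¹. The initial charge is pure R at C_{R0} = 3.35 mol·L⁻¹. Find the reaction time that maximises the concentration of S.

3.48 s

The intermediate peaks when r₁ = r₂, i.e. k₁e^(−k₁t) = k₂e^(−k₂t), giving t_opt = ln(k₂/k₁)/(k₂−k₁).
= ln(0.151/0.489)/(0.151−0.489) = ln(0.3088)/-0.3380 = -1.175/-0.3380 = 3.48 s.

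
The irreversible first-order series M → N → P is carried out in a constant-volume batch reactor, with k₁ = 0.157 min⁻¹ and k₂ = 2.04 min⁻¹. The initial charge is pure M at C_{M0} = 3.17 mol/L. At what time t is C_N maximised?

1.36 min

Setting dC_N/dt = 0 gives t_opt = ln(k₂/k₁)/(k₂−k₁).
= ln(2.04/0.157)/(2.04−0.157) = ln(12.99)/1.883 = 2.564/1.883 = 1.36 min.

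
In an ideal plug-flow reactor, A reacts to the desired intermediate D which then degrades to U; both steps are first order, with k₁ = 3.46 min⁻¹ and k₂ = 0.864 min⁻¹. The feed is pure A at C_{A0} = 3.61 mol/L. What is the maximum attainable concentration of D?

Evaluating C_D at τ_opt = ln(k₂/k₁)/(k₂−k₁) gives C_{D,max}/C_{A0} = (k₁/k₂)^[k₂/(k₂−k₁)].
= (3.46/0.864)^(0.864/(0.864−3.46)) = (4.005)^(-0.3328) = 0.6302.
C_{D,max} = 0.6302×3.61 = 2.27 mol/L.

2.27 mol/L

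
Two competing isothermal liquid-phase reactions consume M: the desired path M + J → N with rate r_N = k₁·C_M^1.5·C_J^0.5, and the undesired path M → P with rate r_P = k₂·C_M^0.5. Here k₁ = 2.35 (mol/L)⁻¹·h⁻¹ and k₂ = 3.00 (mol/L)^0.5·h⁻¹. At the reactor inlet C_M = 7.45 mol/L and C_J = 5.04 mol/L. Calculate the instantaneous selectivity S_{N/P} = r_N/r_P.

13.1

S_{N/P} = r_N/r_P = (k₁·C_M^1.5·C_J^0.5)/(k₂·C_M^0.5) = (k₁/k₂)·C_M·C_J^0.5.
= (2.35×7.450^1.5×5.040^0.5) / (3.00×7.450^0.5) = 107.3/8.188 = 13.1.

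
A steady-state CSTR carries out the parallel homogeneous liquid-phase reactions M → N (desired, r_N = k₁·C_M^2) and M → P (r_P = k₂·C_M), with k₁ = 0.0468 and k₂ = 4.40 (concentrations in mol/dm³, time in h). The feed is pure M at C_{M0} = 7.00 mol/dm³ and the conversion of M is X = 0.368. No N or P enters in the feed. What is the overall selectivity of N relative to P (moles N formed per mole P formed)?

Exit C_M = C_{M0}(1−X) = 7.00×0.632 = 4.424 mol/dm³.
In a CSTR the entire volume is at exit conditions, so r_N = 0.0468×4.424^2 = 0.9160 and r_P = 4.40×4.424 = 19.47.
Overall selectivity = C_N/C_P = r_Nτ/(r_Pτ) = r_N/r_P = 0.0471.

0.0471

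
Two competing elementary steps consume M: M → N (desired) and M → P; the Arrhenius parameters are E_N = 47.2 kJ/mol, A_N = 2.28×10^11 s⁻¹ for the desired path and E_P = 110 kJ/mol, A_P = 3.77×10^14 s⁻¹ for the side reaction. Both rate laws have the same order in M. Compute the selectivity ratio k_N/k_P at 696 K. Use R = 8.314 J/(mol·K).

31.3

With equal orders, S_{N/P} = k_N/k_P = (A_N/A_P)·exp[(E_P−E_N)/(RT)].
(E_P−E_N)/(RT) = (110−47.2)×10³/(8.314×696) = 62800/5787 = 10.85.
k_N/k_P = (2.28×10^11/3.77×10^14)·exp(10.85) = 6.048×10^-4 × 51677 = 31.3.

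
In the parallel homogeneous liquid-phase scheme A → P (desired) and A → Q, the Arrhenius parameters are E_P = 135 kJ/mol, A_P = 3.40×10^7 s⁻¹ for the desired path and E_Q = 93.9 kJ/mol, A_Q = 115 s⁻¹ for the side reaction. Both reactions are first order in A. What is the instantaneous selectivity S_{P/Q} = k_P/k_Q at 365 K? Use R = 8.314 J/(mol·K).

0.388

With equal orders, S_{P/Q} = k_P/k_Q = (A_P/A_Q)·exp[(E_Q−E_P)/(RT)].
(E_Q−E_P)/(RT) = (93.9−135)×10³/(8.314×365) = -41100/3035 = -13.54.
k_P/k_Q = (3.40×10^7/115)·exp(-13.54) = 2.957×10^5 × 1.312×10^-6 = 0.388.
Since E_P > E_Q, raising the temperature improves selectivity toward P.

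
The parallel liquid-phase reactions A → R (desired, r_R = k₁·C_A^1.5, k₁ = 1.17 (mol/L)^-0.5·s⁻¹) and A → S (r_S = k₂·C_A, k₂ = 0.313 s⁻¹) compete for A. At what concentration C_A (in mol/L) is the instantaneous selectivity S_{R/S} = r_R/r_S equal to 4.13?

1.22 mol/L

S_{R/S} = (k₁/k₂)·C_A^0.5 ⇒ C_A = (S·k₂/k₁)^(2).
= (4.13×0.313/1.17)^(2) = (1.105)^(2) = 1.22 mol/L.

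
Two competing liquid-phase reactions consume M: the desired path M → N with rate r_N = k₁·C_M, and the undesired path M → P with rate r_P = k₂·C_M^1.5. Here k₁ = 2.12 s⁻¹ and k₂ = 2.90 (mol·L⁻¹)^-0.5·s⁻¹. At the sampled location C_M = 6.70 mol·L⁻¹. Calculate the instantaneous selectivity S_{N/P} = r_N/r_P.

S_{N/P} = r_N/r_P = (k₁·C_M)/(k₂·C_M^1.5) = (k₁/k₂)·C_M^-0.5.
= (2.12×6.700) / (2.90×6.700^1.5) = 14.20/50.29 = 0.282.

0.282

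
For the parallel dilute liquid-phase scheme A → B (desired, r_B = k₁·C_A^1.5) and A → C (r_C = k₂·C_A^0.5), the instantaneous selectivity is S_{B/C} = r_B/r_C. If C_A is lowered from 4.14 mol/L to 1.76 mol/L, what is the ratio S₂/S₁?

S_{B/C} = (k₁/k₂)·C_A, so S₂/S₁ = (C_{A,2}/C_{A,1}).
= 1.76/4.14 = 0.425.

0.425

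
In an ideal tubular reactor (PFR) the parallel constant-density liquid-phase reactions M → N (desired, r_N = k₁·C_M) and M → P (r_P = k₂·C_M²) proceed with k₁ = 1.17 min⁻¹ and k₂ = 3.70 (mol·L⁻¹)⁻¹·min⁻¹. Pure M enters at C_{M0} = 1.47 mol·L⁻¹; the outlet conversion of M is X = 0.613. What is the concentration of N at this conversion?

0.222 mol·L⁻¹

C_M = C_{M0}(1−X) = 0.5689 mol·L⁻¹.
Along a PFR/batch, dC_N/dC_M = −r_N/(r_N+r_P) = −k₁/(k₁+k₂·C_M).
Integrating from C_{M0} to C_M: C_N = (1.17/3.70)·ln[(1.17+3.70·1.47)/(1.17+3.70·0.569)] = 0.3162·ln(6.609/3.275) = 0.2220 mol·L⁻¹.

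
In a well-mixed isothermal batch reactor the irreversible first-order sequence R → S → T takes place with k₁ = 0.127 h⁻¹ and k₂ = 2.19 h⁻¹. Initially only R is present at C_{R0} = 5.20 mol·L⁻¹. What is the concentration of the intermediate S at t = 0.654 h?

For first-order series with pure R initially, C_S(t) = k₁C_{R0}/(k₂−k₁)·(e^(−k₁t) − e^(−k₂t)).
e^(−k₁t) = e^(−0.127×0.654) = e^(−0.08306) = 0.9203; e^(−k₂t) = e^(−1.432) = 0.2388.
C_S = 0.127×5.20/(2.19−0.127) × (0.9203−0.2388) = 0.3201×0.6815 = 0.2182 mol·L⁻¹.

0.218 mol·L⁻¹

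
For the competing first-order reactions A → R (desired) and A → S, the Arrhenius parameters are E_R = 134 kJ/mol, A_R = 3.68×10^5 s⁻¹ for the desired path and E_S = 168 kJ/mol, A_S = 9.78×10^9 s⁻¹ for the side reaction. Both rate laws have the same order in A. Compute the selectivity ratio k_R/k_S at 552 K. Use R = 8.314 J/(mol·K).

With equal orders, S_{R/S} = k_R/k_S = (A_R/A_S)·exp[(E_S−E_R)/(RT)].
(E_S−E_R)/(RT) = (168−134)×10³/(8.314×552) = 34000/4589 = 7.408.
k_R/k_S = (3.68×10^5/9.78×10^9)·exp(7.408) = 3.763×10^-5 × 1650 = 0.0621.

0.0621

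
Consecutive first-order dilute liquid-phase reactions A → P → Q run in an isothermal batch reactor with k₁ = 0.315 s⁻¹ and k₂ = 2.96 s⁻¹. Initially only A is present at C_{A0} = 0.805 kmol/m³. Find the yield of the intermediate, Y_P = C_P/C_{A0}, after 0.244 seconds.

Solving the coupled first-order balances gives C_P(t) = [k₁/(k₂−k₁)]·C_{A0}·(e^(−k₁t) − e^(−k₂t)).
e^(−k₁t) = e^(−0.315×0.244) = e^(−0.07686) = 0.9260; e^(−k₂t) = e^(−0.7222) = 0.4857.
C_P = 0.315×0.805/(2.96−0.315) × (0.9260−0.4857) = 0.09587×0.4404 = 0.04222 kmol/m³.
Y_P = C_P/C_{A0} = 0.04222/0.805 = 0.0524.

0.0524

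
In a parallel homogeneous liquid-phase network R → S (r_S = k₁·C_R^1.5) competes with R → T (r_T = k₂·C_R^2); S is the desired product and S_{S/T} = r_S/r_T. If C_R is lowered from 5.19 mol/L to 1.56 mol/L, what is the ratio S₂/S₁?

S_{S/T} = (k₁/k₂)·C_R^-0.5, so S₂/S₁ = (C_{R,2}/C_{R,1})^-0.5.
= (1.56/5.19)^(-0.5) = (0.3006)^(-0.5) = 1.82.
Selectivity toward S rises as C_R falls — low-concentration operation is favoured.

1.82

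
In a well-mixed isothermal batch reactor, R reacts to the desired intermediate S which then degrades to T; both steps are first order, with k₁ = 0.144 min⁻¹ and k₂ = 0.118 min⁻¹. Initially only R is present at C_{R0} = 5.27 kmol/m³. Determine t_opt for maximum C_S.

7.66 min

The intermediate peaks when r₁ = r₂, i.e. k₁e^(−k₁t) = k₂e^(−k₂t), giving t_opt = ln(k₂/k₁)/(k₂−k₁).
= ln(0.118/0.144)/(0.118−0.144) = ln(0.8194)/-0.02600 = -0.1991/-0.02600 = 7.66 min.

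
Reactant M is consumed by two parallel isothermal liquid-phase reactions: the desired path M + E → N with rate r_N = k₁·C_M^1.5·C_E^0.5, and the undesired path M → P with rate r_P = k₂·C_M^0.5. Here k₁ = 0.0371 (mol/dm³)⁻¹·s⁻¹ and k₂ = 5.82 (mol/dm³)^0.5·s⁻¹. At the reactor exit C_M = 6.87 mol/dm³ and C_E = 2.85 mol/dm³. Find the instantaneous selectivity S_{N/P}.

S_{N/P} = r_N/r_P = (k₁·C_M^1.5·C_E^0.5)/(k₂·C_M^0.5) = (k₁/k₂)·C_M·C_E^0.5.
= (0.0371×6.870^1.5×2.850^0.5) / (5.82×6.870^0.5) = 1.128/15.25 = 0.0739.
Since the desired path is higher order in M, keeping C_M high (PFR or concentrated feed) favours N.

0.0739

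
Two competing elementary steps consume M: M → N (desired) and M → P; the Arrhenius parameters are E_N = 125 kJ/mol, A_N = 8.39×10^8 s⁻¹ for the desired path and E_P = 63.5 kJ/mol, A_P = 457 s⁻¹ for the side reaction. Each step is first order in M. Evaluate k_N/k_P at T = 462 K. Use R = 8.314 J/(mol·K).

0.204

With equal orders, S_{N/P} = k_N/k_P = (A_N/A_P)·exp[(E_P−E_N)/(RT)].
(E_P−E_N)/(RT) = (63.5−125)×10³/(8.314×462) = -61500/3841 = -16.01.
k_N/k_P = (8.39×10^8/457)·exp(-16.01) = 1.836×10^6 × 1.113×10^-7 = 0.204.
Since E_N > E_P, raising the temperature improves selectivity toward N.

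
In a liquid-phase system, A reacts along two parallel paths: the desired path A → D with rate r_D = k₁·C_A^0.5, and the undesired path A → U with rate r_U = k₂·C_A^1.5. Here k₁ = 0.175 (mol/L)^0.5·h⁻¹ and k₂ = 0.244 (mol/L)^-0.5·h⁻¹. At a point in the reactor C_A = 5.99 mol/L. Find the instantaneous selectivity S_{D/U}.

0.120

S_{D/U} = r_D/r_U = (k₁·C_A^0.5)/(k₂·C_A^1.5) = (k₁/k₂)·C_A⁻¹.
= (0.175×5.990^0.5) / (0.244×5.990^1.5) = 0.4283/3.577 = 0.120.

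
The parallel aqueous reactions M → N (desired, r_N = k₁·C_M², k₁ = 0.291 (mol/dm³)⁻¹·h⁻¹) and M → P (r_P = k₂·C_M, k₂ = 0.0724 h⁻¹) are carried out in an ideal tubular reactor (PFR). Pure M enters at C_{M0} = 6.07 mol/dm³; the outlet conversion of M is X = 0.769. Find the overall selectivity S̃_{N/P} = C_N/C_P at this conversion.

C_M = C_{M0}(1−X) = 1.402 mol/dm³.
Along a PFR/batch, dC_P/dC_M = −r_P/(r_N+r_P) = −k₂/(k₂+k₁·C_M).
Integrating from C_{M0} to C_M: C_P = (0.0724/0.291)·ln[(0.0724+0.291·6.07)/(0.0724+0.291·1.40)] = 0.2488·ln(1.839/0.4804) = 0.3339 mol/dm³.
Then C_N = (C_{M0}−C_M) − C_P = 4.668 − 0.3339 = 4.334 mol/dm³.
S̃_{N/P} = C_N/C_P = 4.334/0.3339 = 13.0.

13.0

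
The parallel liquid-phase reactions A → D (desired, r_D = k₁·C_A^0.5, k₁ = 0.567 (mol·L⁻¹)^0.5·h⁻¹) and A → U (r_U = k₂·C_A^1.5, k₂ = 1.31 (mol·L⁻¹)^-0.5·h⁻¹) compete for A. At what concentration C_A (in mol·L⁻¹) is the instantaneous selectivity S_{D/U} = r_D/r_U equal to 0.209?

S_{D/U} = (k₁/k₂)·C_A⁻¹ ⇒ C_A = (S·k₂/k₁)^(-1).
= (0.209×1.31/0.567)^(-1) = (0.4829)^(-1) = 2.07 mol·L⁻¹.

2.07 mol·L⁻¹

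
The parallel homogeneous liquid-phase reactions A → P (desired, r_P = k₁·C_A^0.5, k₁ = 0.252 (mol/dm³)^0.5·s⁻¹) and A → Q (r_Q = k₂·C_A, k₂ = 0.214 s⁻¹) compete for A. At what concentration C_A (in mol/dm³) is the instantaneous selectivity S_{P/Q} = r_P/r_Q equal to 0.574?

S_{P/Q} = (k₁/k₂)·C_A^-0.5 ⇒ C_A = (S·k₂/k₁)^(-2).
= (0.574×0.214/0.252)^(-2) = (0.4874)^(-2) = 4.21 mol/dm³.

4.21 mol/dm³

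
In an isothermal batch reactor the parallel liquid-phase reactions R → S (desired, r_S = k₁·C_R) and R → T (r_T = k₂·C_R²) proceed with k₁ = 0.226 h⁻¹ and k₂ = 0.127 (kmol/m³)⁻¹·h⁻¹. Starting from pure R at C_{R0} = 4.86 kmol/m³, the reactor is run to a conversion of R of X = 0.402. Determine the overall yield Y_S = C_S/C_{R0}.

0.128

C_R = C_{R0}(1−X) = 2.906 kmol/m³.
Along a PFR/batch, dC_S/dC_R = −r_S/(r_S+r_T) = −k₁/(k₁+k₂·C_R).
Integrating from C_{R0} to C_R: C_S = (0.226/0.127)·ln[(0.226+0.127·4.86)/(0.226+0.127·2.91)] = 1.780·ln(0.8432/0.5951) = 0.6202 kmol/m³.
Y_S = C_S/C_{R0} = 0.6202/4.86 = 0.128.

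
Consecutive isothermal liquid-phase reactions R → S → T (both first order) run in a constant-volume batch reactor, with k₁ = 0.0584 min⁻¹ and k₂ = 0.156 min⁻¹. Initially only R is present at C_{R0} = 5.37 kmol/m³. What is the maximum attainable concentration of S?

1.12 kmol/m³

At the optimum, C_{S,max}/C_{R0} = (k₁/k₂)^[k₂/(k₂−k₁)].
= (0.0584/0.156)^(0.156/(0.156−0.0584)) = (0.3744)^(1.598) = 0.2080.
C_{S,max} = 0.2080×5.37 = 1.12 kmol/m³.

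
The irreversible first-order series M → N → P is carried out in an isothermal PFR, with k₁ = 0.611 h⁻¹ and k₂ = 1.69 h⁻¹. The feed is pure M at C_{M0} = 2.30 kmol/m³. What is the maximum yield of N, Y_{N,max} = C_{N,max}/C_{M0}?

0.203

At the optimum, C_{N,max}/C_{M0} = (k₁/k₂)^[k₂/(k₂−k₁)].
= (0.611/1.69)^(1.69/(1.69−0.611)) = (0.3615)^(1.566) = 0.2032.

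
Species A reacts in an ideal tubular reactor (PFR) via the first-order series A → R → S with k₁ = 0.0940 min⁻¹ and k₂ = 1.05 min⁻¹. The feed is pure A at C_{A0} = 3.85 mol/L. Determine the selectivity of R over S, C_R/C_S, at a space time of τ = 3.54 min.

0.317

Solving the coupled first-order balances gives C_R(τ) = [k₁/(k₂−k₁)]·C_{A0}·(e^(−k₁τ) − e^(−k₂τ)).
e^(−k₁τ) = e^(−0.0940×3.54) = e^(−0.3328) = 0.7169; e^(−k₂τ) = e^(−3.717) = 0.02431.
C_R = 0.0940×3.85/(1.05−0.0940) × (0.7169−0.02431) = 0.3786×0.6926 = 0.2622 mol/L.
C_A = C_{A0}e^(−k₁τ) = 2.760 mol/L, so C_S = C_{A0}−C_A−C_R = 0.8276 mol/L; C_R/C_S = 0.317.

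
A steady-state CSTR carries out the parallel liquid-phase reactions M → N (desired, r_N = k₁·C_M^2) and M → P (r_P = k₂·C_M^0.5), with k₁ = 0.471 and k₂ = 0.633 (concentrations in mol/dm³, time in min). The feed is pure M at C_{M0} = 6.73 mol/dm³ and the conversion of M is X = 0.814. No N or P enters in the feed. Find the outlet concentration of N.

2.80 mol/dm³

Exit C_M = C_{M0}(1−X) = 6.73×0.186 = 1.252 mol/dm³.
In a CSTR the entire volume is at exit conditions, so r_N = 0.471×1.252^2 = 0.7380 and r_P = 0.633×1.252^0.5 = 0.7082.
Fraction of consumed M going to N: r_N/(r_N+r_P) = 0.5103.
C_N = 0.5103·C_{M0}·X = 0.5103×6.73×0.814 = 2.80 mol/dm³.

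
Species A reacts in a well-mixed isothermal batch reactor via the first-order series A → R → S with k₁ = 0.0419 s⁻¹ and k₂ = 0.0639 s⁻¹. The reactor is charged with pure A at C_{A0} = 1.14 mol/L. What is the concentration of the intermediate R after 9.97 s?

0.282 mol/L

Solving the coupled first-order balances gives C_R(t) = [k₁/(k₂−k₁)]·C_{A0}·(e^(−k₁t) − e^(−k₂t)).
e^(−k₁t) = e^(−0.0419×9.97) = e^(−0.4177) = 0.6585; e^(−k₂t) = e^(−0.6371) = 0.5288.
C_R = 0.0419×1.14/(0.0639−0.0419) × (0.6585−0.5288) = 2.171×0.1297 = 0.2816 mol/L.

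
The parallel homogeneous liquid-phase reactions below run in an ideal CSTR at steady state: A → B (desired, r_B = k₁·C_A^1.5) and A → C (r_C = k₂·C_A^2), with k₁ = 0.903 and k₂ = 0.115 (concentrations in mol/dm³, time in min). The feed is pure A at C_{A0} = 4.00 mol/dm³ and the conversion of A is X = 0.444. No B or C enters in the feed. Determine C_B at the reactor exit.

1.49 mol/dm³

Exit C_A = C_{A0}(1−X) = 4.00×0.556 = 2.224 mol/dm³.
In a CSTR the entire volume is at exit conditions, so r_B = 0.903×2.224^1.5 = 2.995 and r_C = 0.115×2.224^2 = 0.5688.
Fraction of consumed A going to B: r_B/(r_B+r_C) = 0.8404.
C_B = 0.8404·C_{A0}·X = 0.8404×4.00×0.444 = 1.49 mol/dm³.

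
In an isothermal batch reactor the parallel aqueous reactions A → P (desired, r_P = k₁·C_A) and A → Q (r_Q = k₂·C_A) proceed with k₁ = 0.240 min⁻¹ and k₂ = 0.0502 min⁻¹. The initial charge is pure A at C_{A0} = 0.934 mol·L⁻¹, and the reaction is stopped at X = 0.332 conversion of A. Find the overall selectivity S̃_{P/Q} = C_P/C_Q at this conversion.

C_A = C_{A0}(1−X) = 0.6239 mol·L⁻¹.
Both paths are first order in A, so the instantaneous fraction to P is constant: dC_P/d(−C_A) = k₁/(k₁+k₂) = 0.8270.
C_P = 0.8270·(C_{A0}−C_A) = 0.8270×0.3101 = 0.256 mol·L⁻¹.
C_Q = (C_{A0}−C_A)−C_P = 0.05364 mol·L⁻¹; S̃_{P/Q} = 0.2564/0.05364 = 4.78.

4.78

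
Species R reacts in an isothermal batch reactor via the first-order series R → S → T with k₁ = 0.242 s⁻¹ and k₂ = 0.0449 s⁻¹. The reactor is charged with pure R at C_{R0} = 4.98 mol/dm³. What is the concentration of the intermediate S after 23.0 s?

Solving the coupled first-order balances gives C_S(t) = [k₁/(k₂−k₁)]·C_{R0}·(e^(−k₁t) − e^(−k₂t)).
e^(−k₁t) = e^(−0.242×23.0) = e^(−5.566) = 0.003826; e^(−k₂t) = e^(−1.033) = 0.3560.
C_S = 0.242×4.98/(0.0449−0.242) × (0.003826−0.3560) = (-6.114)×(-0.3522) = 2.154 mol/dm³.

2.15 mol/dm³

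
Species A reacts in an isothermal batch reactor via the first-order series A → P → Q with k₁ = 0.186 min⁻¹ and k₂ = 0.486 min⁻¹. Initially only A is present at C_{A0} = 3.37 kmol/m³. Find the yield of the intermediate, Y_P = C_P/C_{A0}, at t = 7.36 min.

For first-order series with pure A initially, C_P(t) = k₁C_{A0}/(k₂−k₁)·(e^(−k₁t) − e^(−k₂t)).
e^(−k₁t) = e^(−0.186×7.36) = e^(−1.369) = 0.2544; e^(−k₂t) = e^(−3.577) = 0.02796.
C_P = 0.186×3.37/(0.486−0.186) × (0.2544−0.02796) = 2.089×0.2264 = 0.4731 kmol/m³.
Y_P = C_P/C_{A0} = 0.4731/3.37 = 0.140.

0.140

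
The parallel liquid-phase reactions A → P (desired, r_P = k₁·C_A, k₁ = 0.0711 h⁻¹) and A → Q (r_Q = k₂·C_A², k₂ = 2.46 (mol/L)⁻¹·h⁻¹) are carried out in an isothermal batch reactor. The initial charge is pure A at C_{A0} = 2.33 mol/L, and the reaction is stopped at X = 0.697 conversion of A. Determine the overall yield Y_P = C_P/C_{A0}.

C_A = C_{A0}(1−X) = 0.7060 mol/L.
Along a PFR/batch, dC_P/dC_A = −r_P/(r_P+r_Q) = −k₁/(k₁+k₂·C_A).
Integrating from C_{A0} to C_A: C_P = (0.0711/2.46)·ln[(0.0711+2.46·2.33)/(0.0711+2.46·0.706)] = 0.02890·ln(5.803/1.808) = 0.03371 mol/L.
Y_P = C_P/C_{A0} = 0.03371/2.33 = 0.0145.

0.0145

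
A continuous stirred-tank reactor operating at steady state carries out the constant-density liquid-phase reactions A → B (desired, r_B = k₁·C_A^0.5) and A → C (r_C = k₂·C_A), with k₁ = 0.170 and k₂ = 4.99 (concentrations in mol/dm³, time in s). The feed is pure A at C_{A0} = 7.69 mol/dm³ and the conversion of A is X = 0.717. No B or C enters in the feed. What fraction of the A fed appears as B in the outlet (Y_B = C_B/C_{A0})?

Exit C_A = C_{A0}(1−X) = 7.69×0.283 = 2.176 mol/dm³.
In a CSTR the entire volume is at exit conditions, so r_B = 0.170×2.176^0.5 = 0.2508 and r_C = 4.99×2.176 = 10.86.
Fraction of consumed A going to B: r_B/(r_B+r_C) = 0.02257.
C_B = 0.02257·C_{A0}·X = 0.02257×7.69×0.717 = 0.124 mol/dm³; Y_B = C_B/C_{A0} = 0.0162.

0.0162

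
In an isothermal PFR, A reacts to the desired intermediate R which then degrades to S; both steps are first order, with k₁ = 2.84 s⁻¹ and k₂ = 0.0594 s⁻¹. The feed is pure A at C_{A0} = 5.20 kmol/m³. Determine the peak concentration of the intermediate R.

Evaluating C_R at τ_opt = ln(k₂/k₁)/(k₂−k₁) gives C_{R,max}/C_{A0} = (k₁/k₂)^[k₂/(k₂−k₁)].
= (2.84/0.0594)^(0.0594/(0.0594−2.84)) = (47.81)^(-0.02136) = 0.9207.
C_{R,max} = 0.9207×5.20 = 4.79 kmol/m³.

4.79 kmol/m³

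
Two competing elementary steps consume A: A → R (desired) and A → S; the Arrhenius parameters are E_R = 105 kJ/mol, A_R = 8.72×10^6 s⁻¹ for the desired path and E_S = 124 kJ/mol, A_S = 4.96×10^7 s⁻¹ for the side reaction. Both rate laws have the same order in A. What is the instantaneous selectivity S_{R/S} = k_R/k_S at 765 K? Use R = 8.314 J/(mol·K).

Since both paths have the same order in A, the concentration cancels and S_{R/S} = k_R/k_S = (A_R/A_S)·exp[(E_S−E_R)/(RT)].
(E_S−E_R)/(RT) = (124−105)×10³/(8.314×765) = 19000/6360 = 2.987.
k_R/k_S = (8.72×10^6/4.96×10^7)·exp(2.987) = 0.1758 × 19.83 = 3.49.

3.49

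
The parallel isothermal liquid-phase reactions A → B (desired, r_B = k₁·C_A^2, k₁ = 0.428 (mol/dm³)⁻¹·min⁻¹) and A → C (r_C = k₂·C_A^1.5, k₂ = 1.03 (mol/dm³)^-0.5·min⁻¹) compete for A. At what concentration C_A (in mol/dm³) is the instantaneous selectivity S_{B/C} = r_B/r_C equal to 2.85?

47.0 mol/dm³

S_{B/C} = (k₁/k₂)·C_A^0.5 ⇒ C_A = (S·k₂/k₁)^(2).
= (2.85×1.03/0.428)^(2) = (6.859)^(2) = 47.0 mol/dm³.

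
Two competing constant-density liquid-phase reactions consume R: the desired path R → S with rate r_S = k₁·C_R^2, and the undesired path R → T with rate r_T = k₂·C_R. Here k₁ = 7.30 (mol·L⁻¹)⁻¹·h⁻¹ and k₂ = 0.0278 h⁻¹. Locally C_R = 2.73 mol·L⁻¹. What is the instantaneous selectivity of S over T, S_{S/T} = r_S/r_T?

S_{S/T} = r_S/r_T = (k₁·C_R^2)/(k₂·C_R) = (k₁/k₂)·C_R.
= (7.30×2.730^2) / (0.0278×2.730) = 54.41/0.07589 = 717.

717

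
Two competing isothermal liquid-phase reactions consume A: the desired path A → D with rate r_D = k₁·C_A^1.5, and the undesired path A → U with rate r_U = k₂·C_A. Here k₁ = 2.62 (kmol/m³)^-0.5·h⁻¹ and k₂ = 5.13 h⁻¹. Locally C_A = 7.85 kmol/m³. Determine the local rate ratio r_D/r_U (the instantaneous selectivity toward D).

1.43

S_{D/U} = r_D/r_U = (k₁·C_A^1.5)/(k₂·C_A) = (k₁/k₂)·C_A^0.5.
= (2.62×7.850^1.5) / (5.13×7.850) = 57.62/40.27 = 1.43.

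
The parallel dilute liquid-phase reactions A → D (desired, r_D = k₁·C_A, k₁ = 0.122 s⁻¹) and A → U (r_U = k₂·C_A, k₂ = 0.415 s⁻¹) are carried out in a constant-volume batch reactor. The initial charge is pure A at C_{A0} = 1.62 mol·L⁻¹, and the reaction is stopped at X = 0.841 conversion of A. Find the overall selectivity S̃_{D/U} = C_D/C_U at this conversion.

C_A = C_{A0}(1−X) = 0.2576 mol·L⁻¹.
Both paths are first order in A, so the instantaneous fraction to D is constant: dC_D/d(−C_A) = k₁/(k₁+k₂) = 0.2272.
C_D = 0.2272·(C_{A0}−C_A) = 0.2272×1.362 = 0.310 mol·L⁻¹.
C_U = (C_{A0}−C_A)−C_D = 1.053 mol·L⁻¹; S̃_{D/U} = 0.3095/1.053 = 0.294.

0.294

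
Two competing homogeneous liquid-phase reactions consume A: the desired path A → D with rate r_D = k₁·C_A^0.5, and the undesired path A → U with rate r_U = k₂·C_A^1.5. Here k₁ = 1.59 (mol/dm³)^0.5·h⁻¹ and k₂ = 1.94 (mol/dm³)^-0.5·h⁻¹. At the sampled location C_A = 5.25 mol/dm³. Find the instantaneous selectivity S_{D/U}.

S_{D/U} = r_D/r_U = (k₁·C_A^0.5)/(k₂·C_A^1.5) = (k₁/k₂)·C_A⁻¹.
= (1.59×5.250^0.5) / (1.94×5.250^1.5) = 3.643/23.34 = 0.156.
The undesired path is higher order in A, so low C_A (CSTR or dilute feed) favours D.

0.156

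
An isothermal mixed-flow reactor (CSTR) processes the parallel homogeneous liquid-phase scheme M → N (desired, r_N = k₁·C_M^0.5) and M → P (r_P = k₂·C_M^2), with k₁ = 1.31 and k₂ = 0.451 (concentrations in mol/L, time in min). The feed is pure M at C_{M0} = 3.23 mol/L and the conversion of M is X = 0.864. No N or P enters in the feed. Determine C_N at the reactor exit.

Exit C_M = C_{M0}(1−X) = 3.23×0.136 = 0.4393 mol/L.
In a CSTR the entire volume is at exit conditions, so r_N = 1.31×0.4393^0.5 = 0.8682 and r_P = 0.451×0.4393^2 = 0.08703.
Fraction of consumed M going to N: r_N/(r_N+r_P) = 0.9089.
C_N = 0.9089·C_{M0}·X = 0.9089×3.23×0.864 = 2.54 mol/L.

2.54 mol/L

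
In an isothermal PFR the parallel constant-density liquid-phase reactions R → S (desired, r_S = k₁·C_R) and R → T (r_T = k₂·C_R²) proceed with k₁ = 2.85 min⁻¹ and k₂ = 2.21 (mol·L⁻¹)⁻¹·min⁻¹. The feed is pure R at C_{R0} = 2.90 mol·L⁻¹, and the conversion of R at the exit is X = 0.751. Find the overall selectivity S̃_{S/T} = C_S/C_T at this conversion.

C_R = C_{R0}(1−X) = 0.7221 mol·L⁻¹.
Along a PFR/batch, dC_S/dC_R = −r_S/(r_S+r_T) = −k₁/(k₁+k₂·C_R).
Integrating from C_{R0} to C_R: C_S = (2.85/2.21)·ln[(2.85+2.21·2.90)/(2.85+2.21·0.722)] = 1.290·ln(9.259/4.446) = 0.9461 mol·L⁻¹.
C_T = (C_{R0}−C_R)−C_S = 1.232 mol·L⁻¹; S̃_{S/T} = 0.9461/1.232 = 0.768.

0.768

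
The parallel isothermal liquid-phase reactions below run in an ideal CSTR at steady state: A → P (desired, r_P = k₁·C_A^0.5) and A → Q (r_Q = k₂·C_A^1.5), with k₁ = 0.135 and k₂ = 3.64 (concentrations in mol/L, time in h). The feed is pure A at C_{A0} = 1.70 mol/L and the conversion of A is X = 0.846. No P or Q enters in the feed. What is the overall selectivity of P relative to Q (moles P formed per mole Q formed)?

Exit C_A = C_{A0}(1−X) = 1.70×0.154 = 0.2618 mol/L.
In a CSTR the entire volume is at exit conditions, so r_P = 0.135×0.2618^0.5 = 0.06907 and r_Q = 3.64×0.2618^1.5 = 0.4876.
Overall selectivity = C_P/C_Q = r_Pτ/(r_Qτ) = r_P/r_Q = 0.142.

0.142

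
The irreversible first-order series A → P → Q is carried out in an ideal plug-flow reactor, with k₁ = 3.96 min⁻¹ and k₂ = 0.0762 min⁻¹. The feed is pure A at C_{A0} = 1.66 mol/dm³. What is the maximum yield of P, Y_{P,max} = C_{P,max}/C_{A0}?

Evaluating C_P at τ_opt = ln(k₂/k₁)/(k₂−k₁) gives C_{P,max}/C_{A0} = (k₁/k₂)^[k₂/(k₂−k₁)].
= (3.96/0.0762)^(0.0762/(0.0762−3.96)) = (51.97)^(-0.01962) = 0.9254.

0.925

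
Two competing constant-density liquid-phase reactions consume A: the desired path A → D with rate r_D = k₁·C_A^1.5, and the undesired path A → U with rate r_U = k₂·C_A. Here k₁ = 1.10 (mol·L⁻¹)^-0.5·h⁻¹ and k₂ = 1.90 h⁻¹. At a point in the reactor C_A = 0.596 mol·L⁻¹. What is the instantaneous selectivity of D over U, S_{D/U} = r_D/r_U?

0.447

S_{D/U} = r_D/r_U = (k₁·C_A^1.5)/(k₂·C_A) = (k₁/k₂)·C_A^0.5.
= (1.10×0.5960^1.5) / (1.90×0.5960) = 0.5061/1.132 = 0.447.
Since the desired path is higher order in A, keeping C_A high (PFR or concentrated feed) favours D.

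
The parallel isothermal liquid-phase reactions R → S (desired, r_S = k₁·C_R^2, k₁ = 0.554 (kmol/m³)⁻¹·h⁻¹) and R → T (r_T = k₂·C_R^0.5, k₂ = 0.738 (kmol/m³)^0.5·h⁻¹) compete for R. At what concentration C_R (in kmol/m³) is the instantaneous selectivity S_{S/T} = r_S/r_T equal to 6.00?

4.00 kmol/m³

S_{S/T} = (k₁/k₂)·C_R^1.5 ⇒ C_R = (S·k₂/k₁)^(1/1.5).
= (6.00×0.738/0.554)^(0.6667) = (7.993)^(0.6667) = 4.00 kmol/m³.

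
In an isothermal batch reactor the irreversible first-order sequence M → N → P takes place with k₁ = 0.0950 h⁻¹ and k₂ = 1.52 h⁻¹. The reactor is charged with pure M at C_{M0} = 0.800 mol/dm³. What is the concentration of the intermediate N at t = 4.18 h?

The intermediate concentration in a first-order A→B→C sequence is C_N = k₁C_{M0}(e^(−k₁t) − e^(−k₂t))/(k₂−k₁).
e^(−k₁t) = e^(−0.0950×4.18) = e^(−0.3971) = 0.6723; e^(−k₂t) = e^(−6.354) = 0.001740.
C_N = 0.0950×0.800/(1.52−0.0950) × (0.6723−0.001740) = 0.05333×0.6705 = 0.03576 mol/dm³.

0.0358 mol/dm³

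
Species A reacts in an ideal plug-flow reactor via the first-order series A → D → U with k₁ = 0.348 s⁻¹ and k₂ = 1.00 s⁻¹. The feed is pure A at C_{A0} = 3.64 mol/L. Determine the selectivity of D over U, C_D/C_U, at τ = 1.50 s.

For first-order series with pure A initially, C_D(τ) = k₁C_{A0}/(k₂−k₁)·(e^(−k₁τ) − e^(−k₂τ)).
e^(−k₁τ) = e^(−0.348×1.50) = e^(−0.5220) = 0.5933; e^(−k₂τ) = e^(−1.500) = 0.2231.
C_D = 0.348×3.64/(1.00−0.348) × (0.5933−0.2231) = 1.943×0.3702 = 0.7192 mol/L.
C_A = C_{A0}e^(−k₁τ) = 2.160 mol/L, so C_U = C_{A0}−C_A−C_D = 0.7610 mol/L; C_D/C_U = 0.945.

0.945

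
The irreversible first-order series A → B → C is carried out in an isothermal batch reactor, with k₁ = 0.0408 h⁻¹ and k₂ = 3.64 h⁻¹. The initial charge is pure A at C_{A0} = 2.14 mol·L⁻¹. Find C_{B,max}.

0.0228 mol·L⁻¹

At the optimum, C_{B,max}/C_{A0} = (k₁/k₂)^[k₂/(k₂−k₁)].
= (0.0408/3.64)^(3.64/(3.64−0.0408)) = (0.01121)^(1.011) = 0.01065.
C_{B,max} = 0.01065×2.14 = 0.0228 mol·L⁻¹.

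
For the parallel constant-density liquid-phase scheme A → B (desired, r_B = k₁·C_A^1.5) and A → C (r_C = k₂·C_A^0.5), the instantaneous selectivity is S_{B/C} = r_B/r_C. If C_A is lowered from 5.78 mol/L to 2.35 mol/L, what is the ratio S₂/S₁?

S_{B/C} = (k₁/k₂)·C_A, so S₂/S₁ = (C_{A,2}/C_{A,1}).
= 2.35/5.78 = 0.407.
Selectivity toward B falls as C_A falls — high-concentration operation is favoured.

0.407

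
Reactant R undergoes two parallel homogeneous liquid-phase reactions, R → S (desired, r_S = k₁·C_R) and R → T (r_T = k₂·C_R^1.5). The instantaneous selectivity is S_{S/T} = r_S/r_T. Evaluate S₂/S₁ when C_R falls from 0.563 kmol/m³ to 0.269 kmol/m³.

1.45

S_{S/T} = (k₁/k₂)·C_R^-0.5, so S₂/S₁ = (C_{R,2}/C_{R,1})^-0.5.
= (0.269/0.563)^(-0.5) = (0.4778)^(-0.5) = 1.45.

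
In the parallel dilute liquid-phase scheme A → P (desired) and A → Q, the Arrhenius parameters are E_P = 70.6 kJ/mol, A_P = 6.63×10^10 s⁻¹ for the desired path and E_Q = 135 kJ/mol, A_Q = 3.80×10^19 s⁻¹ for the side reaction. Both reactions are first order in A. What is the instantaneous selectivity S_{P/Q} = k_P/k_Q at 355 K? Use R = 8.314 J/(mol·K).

Since both paths have the same order in A, the concentration cancels and S_{P/Q} = k_P/k_Q = (A_P/A_Q)·exp[(E_Q−E_P)/(RT)].
(E_Q−E_P)/(RT) = (135−70.6)×10³/(8.314×355) = 64400/2951 = 21.82.
k_P/k_Q = (6.63×10^10/3.80×10^19)·exp(21.82) = 1.745×10^-9 × 2.993×10^9 = 5.22.

5.22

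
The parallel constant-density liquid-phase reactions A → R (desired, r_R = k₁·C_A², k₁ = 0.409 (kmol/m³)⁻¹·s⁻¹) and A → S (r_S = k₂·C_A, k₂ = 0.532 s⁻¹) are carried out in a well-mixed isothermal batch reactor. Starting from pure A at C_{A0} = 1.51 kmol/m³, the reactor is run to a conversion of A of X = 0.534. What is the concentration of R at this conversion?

0.367 kmol/m³

C_A = C_{A0}(1−X) = 0.7037 kmol/m³.
Along a PFR/batch, dC_S/dC_A = −r_S/(r_R+r_S) = −k₂/(k₂+k₁·C_A).
Integrating from C_{A0} to C_A: C_S = (0.532/0.409)·ln[(0.532+0.409·1.51)/(0.532+0.409·0.704)] = 1.301·ln(1.150/0.8198) = 0.4398 kmol/m³.
Then C_R = (C_{A0}−C_A) − C_S = 0.8063 − 0.4398 = 0.3666 kmol/m³.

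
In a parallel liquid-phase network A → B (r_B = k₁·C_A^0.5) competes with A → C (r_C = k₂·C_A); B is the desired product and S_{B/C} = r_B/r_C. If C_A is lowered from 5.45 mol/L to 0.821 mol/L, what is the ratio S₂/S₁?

S_{B/C} = (k₁/k₂)·C_A^-0.5, so S₂/S₁ = (C_{A,2}/C_{A,1})^-0.5.
= (0.821/5.45)^(-0.5) = (0.1506)^(-0.5) = 2.58.
Selectivity toward B rises as C_A falls — low-concentration operation is favoured.

2.58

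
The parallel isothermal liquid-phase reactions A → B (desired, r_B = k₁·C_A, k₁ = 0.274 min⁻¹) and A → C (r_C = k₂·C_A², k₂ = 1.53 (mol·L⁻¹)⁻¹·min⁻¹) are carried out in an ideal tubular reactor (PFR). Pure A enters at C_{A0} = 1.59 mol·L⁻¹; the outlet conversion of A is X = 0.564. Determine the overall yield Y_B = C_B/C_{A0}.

C_A = C_{A0}(1−X) = 0.6932 mol·L⁻¹.
Along a PFR/batch, dC_B/dC_A = −r_B/(r_B+r_C) = −k₁/(k₁+k₂·C_A).
Integrating from C_{A0} to C_A: C_B = (0.274/1.53)·ln[(0.274+1.53·1.59)/(0.274+1.53·0.693)] = 0.1791·ln(2.707/1.335) = 0.1266 mol·L⁻¹.
Y_B = C_B/C_{A0} = 0.1266/1.59 = 0.0796.

0.0796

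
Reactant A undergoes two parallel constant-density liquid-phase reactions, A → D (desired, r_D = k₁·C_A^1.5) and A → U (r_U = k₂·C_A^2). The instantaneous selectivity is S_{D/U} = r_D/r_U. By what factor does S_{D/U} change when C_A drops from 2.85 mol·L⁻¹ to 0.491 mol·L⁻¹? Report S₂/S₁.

S_{D/U} = (k₁/k₂)·C_A^-0.5, so S₂/S₁ = (C_{A,2}/C_{A,1})^-0.5.
= (0.491/2.85)^(-0.5) = (0.1723)^(-0.5) = 2.41.

2.41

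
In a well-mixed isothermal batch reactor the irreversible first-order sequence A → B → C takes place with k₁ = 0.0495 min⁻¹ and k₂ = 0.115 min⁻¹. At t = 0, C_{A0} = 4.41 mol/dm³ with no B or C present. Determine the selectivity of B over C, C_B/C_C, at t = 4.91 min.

The intermediate concentration in a first-order A→B→C sequence is C_B = k₁C_{A0}(e^(−k₁t) − e^(−k₂t))/(k₂−k₁).
e^(−k₁t) = e^(−0.0495×4.91) = e^(−0.2430) = 0.7842; e^(−k₂t) = e^(−0.5647) = 0.5686.
C_B = 0.0495×4.41/(0.115−0.0495) × (0.7842−0.5686) = 3.333×0.2157 = 0.7188 mol/dm³.
C_A = C_{A0}e^(−k₁t) = 3.458 mol/dm³, so C_C = C_{A0}−C_A−C_B = 0.2327 mol/dm³; C_B/C_C = 3.09.

3.09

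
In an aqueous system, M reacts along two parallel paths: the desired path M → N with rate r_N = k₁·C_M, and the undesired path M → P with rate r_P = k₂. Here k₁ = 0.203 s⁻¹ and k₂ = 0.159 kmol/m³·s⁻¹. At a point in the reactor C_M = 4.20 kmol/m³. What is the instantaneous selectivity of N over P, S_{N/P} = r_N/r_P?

5.36

S_{N/P} = r_N/r_P = (k₁·C_M)/(k₂) = (k₁/k₂)·C_M.
= (0.203×4.200) / (0.159) = 0.8526/0.1590 = 5.36.
Since the desired path is higher order in M, keeping C_M high (PFR or concentrated feed) favours N.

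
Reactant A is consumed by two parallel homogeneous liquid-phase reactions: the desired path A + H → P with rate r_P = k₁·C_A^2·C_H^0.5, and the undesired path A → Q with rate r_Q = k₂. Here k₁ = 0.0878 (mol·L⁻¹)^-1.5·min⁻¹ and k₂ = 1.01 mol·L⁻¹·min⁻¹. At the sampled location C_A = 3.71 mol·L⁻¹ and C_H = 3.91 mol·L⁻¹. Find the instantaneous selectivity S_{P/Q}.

S_{P/Q} = r_P/r_Q = (k₁·C_A^2·C_H^0.5)/(k₂) = (k₁/k₂)·C_A^2·C_H^0.5.
= (0.0878×3.710^2×3.910^0.5) / (1.01) = 2.390/1.010 = 2.37.

2.37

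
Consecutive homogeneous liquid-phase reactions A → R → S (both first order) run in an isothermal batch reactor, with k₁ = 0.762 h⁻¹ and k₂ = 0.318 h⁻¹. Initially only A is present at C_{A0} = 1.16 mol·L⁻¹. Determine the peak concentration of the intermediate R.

0.620 mol·L⁻¹

At the optimum, C_{R,max}/C_{A0} = (k₁/k₂)^[k₂/(k₂−k₁)].
= (0.762/0.318)^(0.318/(0.318−0.762)) = (2.396)^(-0.7162) = 0.5348.
C_{R,max} = 0.5348×1.16 = 0.620 mol·L⁻¹.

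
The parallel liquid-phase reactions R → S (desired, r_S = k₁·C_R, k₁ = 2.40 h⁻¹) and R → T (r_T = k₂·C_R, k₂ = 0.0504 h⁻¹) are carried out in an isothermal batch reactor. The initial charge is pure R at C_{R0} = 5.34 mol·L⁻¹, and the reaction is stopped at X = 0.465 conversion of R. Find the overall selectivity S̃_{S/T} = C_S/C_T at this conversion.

C_R = C_{R0}(1−X) = 2.857 mol·L⁻¹.
Both paths are first order in R, so the instantaneous fraction to S is constant: dC_S/d(−C_R) = k₁/(k₁+k₂) = 0.9794.
C_S = 0.9794·(C_{R0}−C_R) = 0.9794×2.483 = 2.43 mol·L⁻¹.
C_T = (C_{R0}−C_R)−C_S = 0.05107 mol·L⁻¹; S̃_{S/T} = 2.432/0.05107 = 47.6.

47.6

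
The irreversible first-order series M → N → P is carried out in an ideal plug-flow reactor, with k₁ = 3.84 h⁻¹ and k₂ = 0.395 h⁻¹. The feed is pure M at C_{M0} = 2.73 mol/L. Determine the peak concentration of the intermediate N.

2.10 mol/L

At the optimum, C_{N,max}/C_{M0} = (k₁/k₂)^[k₂/(k₂−k₁)].
= (3.84/0.395)^(0.395/(0.395−3.84)) = (9.722)^(-0.1147) = 0.7705.
C_{N,max} = 0.7705×2.73 = 2.10 mol/L.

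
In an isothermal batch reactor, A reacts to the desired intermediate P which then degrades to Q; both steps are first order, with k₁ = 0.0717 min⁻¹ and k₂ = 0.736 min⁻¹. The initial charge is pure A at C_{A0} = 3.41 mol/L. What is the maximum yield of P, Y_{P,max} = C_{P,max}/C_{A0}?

For a first-order series the maximum intermediate yield is C_{P,max}/C_{A0} = (k₁/k₂)^[k₂/(k₂−k₁)].
= (0.0717/0.736)^(0.736/(0.736−0.0717)) = (0.09742)^(1.108) = 0.07577.

0.0758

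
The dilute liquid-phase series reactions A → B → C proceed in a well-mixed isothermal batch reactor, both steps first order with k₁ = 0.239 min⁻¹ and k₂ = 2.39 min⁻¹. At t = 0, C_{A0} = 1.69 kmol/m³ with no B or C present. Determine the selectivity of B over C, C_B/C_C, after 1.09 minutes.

0.510

The intermediate concentration in a first-order A→B→C sequence is C_B = k₁C_{A0}(e^(−k₁t) − e^(−k₂t))/(k₂−k₁).
e^(−k₁t) = e^(−0.239×1.09) = e^(−0.2605) = 0.7707; e^(−k₂t) = e^(−2.605) = 0.07390.
C_B = 0.239×1.69/(2.39−0.239) × (0.7707−0.07390) = 0.1878×0.6968 = 0.1308 kmol/m³.
C_A = C_{A0}e^(−k₁t) = 1.302 kmol/m³, so C_C = C_{A0}−C_A−C_B = 0.2568 kmol/m³; C_B/C_C = 0.510.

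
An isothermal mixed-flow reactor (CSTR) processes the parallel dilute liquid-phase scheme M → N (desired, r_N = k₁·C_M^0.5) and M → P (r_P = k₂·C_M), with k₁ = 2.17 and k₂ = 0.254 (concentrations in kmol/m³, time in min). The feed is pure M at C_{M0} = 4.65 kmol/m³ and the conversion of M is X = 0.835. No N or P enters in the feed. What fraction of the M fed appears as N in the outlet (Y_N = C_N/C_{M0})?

Exit C_M = C_{M0}(1−X) = 4.65×0.165 = 0.7673 kmol/m³.
Rates in a CSTR are evaluated at the outlet concentration: r_N = 2.17×0.7673^0.5 = 1.901, r_P = 0.254×0.7673 = 0.1949.
Fraction of consumed M going to N: r_N/(r_N+r_P) = 0.9070.
C_N = 0.9070·C_{M0}·X = 0.9070×4.65×0.835 = 3.52 kmol/m³; Y_N = C_N/C_{M0} = 0.757.

0.757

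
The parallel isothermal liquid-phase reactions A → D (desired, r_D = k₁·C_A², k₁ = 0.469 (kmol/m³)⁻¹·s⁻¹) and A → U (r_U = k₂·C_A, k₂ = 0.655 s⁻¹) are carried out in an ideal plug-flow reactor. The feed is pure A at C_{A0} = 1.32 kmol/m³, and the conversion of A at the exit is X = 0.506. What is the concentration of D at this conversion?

C_A = C_{A0}(1−X) = 0.6521 kmol/m³.
Along a PFR/batch, dC_U/dC_A = −r_U/(r_D+r_U) = −k₂/(k₂+k₁·C_A).
Integrating from C_{A0} to C_A: C_U = (0.655/0.469)·ln[(0.655+0.469·1.32)/(0.655+0.469·0.652)] = 1.397·ln(1.274/0.9608) = 0.3941 kmol/m³.
Then C_D = (C_{A0}−C_A) − C_U = 0.6679 − 0.3941 = 0.2738 kmol/m³.

0.274 kmol/m³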